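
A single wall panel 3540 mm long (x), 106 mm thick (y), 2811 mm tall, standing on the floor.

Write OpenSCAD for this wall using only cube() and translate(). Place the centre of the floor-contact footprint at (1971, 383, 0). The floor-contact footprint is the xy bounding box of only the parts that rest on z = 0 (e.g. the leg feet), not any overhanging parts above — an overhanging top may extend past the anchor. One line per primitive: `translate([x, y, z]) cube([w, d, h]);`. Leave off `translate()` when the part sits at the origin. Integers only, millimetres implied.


translate([201, 330, 0]) cube([3540, 106, 2811]);


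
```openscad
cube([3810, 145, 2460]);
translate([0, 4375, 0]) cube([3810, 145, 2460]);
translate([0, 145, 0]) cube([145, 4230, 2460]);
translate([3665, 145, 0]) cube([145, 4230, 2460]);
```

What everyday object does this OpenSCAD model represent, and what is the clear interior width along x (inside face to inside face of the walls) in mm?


A house (or room) frame. The interior width is 3520 mm.

Four 2460 mm walls enclosing a rectangle with no floor or roof — a room or house frame. Outside width is 3810 mm and wall thickness is 145 mm, so the interior width is 3810 − 2 × 145 = 3520 mm.


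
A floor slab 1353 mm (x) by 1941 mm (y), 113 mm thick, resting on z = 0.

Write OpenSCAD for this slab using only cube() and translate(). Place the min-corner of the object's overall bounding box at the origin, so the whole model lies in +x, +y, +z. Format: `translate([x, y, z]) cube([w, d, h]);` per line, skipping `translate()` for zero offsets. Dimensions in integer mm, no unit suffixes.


cube([1353, 1941, 113]);


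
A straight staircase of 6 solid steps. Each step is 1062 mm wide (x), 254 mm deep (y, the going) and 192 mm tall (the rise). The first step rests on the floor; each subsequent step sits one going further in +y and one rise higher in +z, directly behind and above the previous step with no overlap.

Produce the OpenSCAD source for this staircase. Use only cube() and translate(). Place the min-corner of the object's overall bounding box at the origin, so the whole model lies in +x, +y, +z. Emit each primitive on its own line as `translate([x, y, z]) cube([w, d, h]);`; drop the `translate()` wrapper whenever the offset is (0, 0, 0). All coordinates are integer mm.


cube([1062, 254, 192]);
translate([0, 254, 192]) cube([1062, 254, 192]);
translate([0, 508, 384]) cube([1062, 254, 192]);
translate([0, 762, 576]) cube([1062, 254, 192]);
translate([0, 1016, 768]) cube([1062, 254, 192]);
translate([0, 1270, 960]) cube([1062, 254, 192]);


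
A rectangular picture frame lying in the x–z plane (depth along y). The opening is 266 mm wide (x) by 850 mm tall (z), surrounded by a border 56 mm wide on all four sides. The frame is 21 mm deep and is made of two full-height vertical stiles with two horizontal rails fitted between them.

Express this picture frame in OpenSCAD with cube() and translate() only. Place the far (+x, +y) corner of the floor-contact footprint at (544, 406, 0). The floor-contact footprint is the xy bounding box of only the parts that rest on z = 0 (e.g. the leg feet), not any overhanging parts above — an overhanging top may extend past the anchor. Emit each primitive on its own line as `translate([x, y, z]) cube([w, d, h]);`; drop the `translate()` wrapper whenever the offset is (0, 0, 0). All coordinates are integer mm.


translate([166, 385, 0]) cube([56, 21, 962]);
translate([488, 385, 0]) cube([56, 21, 962]);
translate([222, 385, 0]) cube([266, 21, 56]);
translate([222, 385, 906]) cube([266, 21, 56]);


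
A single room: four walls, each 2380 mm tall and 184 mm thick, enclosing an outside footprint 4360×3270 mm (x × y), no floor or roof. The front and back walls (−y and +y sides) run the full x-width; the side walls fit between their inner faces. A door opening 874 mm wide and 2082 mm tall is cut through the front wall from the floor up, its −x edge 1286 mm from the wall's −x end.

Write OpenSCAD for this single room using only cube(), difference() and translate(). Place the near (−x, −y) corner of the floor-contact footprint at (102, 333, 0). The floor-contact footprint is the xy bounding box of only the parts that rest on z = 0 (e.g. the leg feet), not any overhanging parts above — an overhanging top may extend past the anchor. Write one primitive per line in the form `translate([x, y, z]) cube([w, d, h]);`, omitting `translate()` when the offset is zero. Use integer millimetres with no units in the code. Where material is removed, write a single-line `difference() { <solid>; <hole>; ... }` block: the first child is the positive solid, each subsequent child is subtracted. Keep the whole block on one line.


difference() { translate([102, 333, 0]) cube([4360, 184, 2380]); translate([1388, 333, 0]) cube([874, 184, 2082]); }
translate([102, 3419, 0]) cube([4360, 184, 2380]);
translate([102, 517, 0]) cube([184, 2902, 2380]);
translate([4278, 517, 0]) cube([184, 2902, 2380]);


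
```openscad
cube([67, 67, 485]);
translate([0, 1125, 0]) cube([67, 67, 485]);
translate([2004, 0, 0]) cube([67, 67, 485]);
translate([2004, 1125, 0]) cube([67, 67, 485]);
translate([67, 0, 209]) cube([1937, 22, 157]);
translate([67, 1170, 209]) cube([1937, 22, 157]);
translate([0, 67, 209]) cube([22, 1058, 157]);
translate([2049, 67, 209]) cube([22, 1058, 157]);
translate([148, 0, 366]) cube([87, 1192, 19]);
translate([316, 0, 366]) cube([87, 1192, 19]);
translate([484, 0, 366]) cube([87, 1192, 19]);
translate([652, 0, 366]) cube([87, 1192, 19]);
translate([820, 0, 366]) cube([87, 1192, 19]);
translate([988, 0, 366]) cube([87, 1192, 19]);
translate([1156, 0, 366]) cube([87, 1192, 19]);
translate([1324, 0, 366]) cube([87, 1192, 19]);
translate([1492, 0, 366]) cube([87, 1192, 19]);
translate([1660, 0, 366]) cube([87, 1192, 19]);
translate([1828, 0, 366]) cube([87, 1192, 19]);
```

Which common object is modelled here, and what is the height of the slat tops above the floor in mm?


A bed frame. The slat-top height is 385 mm.

Four posts, four rails, and a row of slats — a bed frame. Slats sit on the rails at z = 209 + 157 = 366; with slat thickness 19, the top is 385 mm.


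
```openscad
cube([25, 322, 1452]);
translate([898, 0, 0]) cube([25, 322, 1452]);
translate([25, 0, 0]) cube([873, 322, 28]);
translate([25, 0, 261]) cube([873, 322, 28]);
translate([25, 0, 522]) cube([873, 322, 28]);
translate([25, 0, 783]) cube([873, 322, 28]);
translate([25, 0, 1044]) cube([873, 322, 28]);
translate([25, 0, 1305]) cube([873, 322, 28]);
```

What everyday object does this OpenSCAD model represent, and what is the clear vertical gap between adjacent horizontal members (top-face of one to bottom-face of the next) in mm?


A bookshelf. The clear shelf gap is 233 mm.

Two tall side panels with 6 horizontal boards between them — a bookshelf. The first two shelf undersides are at z = 0 and z = 261; with shelf thickness 28, the clear gap is 261 − 0 − 28 = 233 mm.


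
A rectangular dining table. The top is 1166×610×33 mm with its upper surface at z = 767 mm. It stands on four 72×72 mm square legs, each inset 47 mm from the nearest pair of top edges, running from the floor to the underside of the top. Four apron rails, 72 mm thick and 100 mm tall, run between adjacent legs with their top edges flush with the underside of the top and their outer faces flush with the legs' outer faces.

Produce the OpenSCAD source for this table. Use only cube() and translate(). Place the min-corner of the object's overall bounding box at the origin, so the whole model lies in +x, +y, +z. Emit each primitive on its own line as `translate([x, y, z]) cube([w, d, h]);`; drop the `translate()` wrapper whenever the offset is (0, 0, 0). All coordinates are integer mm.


translate([0, 0, 734]) cube([1166, 610, 33]);
translate([47, 47, 0]) cube([72, 72, 734]);
translate([1047, 47, 0]) cube([72, 72, 734]);
translate([47, 491, 0]) cube([72, 72, 734]);
translate([1047, 491, 0]) cube([72, 72, 734]);
translate([119, 47, 634]) cube([928, 72, 100]);
translate([119, 491, 634]) cube([928, 72, 100]);
translate([47, 119, 634]) cube([72, 372, 100]);
translate([1047, 119, 634]) cube([72, 372, 100]);


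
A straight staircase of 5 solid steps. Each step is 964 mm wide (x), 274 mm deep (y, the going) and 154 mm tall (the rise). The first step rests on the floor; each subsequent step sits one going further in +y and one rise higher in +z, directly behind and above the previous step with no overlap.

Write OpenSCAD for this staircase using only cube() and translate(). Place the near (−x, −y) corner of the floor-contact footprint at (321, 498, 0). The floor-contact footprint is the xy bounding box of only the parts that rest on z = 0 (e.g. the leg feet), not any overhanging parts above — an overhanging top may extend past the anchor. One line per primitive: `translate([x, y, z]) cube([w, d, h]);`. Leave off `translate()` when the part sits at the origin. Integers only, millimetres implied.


translate([321, 498, 0]) cube([964, 274, 154]);
translate([321, 772, 154]) cube([964, 274, 154]);
translate([321, 1046, 308]) cube([964, 274, 154]);
translate([321, 1320, 462]) cube([964, 274, 154]);
translate([321, 1594, 616]) cube([964, 274, 154]);


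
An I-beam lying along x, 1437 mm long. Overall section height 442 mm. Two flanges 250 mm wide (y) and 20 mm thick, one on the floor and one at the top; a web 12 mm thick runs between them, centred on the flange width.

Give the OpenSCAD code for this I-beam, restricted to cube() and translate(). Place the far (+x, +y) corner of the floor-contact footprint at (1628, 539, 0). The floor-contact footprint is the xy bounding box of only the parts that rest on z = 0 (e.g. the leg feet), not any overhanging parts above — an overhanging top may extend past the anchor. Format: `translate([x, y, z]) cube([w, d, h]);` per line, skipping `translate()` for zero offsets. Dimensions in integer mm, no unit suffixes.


translate([191, 289, 0]) cube([1437, 250, 20]);
translate([191, 408, 20]) cube([1437, 12, 402]);
translate([191, 289, 422]) cube([1437, 250, 20]);


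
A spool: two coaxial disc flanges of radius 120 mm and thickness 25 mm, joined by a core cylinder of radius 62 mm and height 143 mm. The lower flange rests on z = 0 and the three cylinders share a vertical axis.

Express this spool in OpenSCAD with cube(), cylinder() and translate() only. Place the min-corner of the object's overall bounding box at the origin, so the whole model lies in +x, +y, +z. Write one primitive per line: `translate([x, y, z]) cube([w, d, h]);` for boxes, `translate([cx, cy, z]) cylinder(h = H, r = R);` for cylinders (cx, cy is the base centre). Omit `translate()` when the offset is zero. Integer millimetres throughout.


translate([120, 120, 0]) cylinder(h = 25, r = 120);
translate([120, 120, 25]) cylinder(h = 143, r = 62);
translate([120, 120, 168]) cylinder(h = 25, r = 120);


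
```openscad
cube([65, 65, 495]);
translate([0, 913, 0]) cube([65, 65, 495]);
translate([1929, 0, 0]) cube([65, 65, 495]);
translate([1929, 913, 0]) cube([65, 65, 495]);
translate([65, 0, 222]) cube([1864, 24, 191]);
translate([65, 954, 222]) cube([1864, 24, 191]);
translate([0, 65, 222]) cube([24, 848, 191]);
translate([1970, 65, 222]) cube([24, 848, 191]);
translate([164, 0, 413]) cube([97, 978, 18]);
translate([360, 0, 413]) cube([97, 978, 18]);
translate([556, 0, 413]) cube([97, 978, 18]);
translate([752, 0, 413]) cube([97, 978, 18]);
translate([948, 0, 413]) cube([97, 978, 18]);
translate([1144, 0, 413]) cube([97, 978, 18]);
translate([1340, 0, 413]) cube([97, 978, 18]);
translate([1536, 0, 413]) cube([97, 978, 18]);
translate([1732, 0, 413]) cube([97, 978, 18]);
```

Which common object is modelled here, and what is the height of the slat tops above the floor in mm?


A bed frame. The slat-top height is 431 mm.

Four posts, four rails, and a row of slats — a bed frame. Slats sit on the rails at z = 222 + 191 = 413; with slat thickness 18, the top is 431 mm.


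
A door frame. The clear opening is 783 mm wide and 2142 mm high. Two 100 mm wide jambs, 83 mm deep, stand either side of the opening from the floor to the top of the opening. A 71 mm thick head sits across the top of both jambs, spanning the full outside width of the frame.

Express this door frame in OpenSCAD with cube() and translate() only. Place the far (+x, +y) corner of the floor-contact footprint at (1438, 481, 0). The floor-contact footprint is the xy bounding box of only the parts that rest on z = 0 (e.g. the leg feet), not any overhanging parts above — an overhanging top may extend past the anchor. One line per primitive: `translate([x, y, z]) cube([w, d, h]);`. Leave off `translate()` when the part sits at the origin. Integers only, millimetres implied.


translate([455, 398, 0]) cube([100, 83, 2142]);
translate([1338, 398, 0]) cube([100, 83, 2142]);
translate([455, 398, 2142]) cube([983, 83, 71]);


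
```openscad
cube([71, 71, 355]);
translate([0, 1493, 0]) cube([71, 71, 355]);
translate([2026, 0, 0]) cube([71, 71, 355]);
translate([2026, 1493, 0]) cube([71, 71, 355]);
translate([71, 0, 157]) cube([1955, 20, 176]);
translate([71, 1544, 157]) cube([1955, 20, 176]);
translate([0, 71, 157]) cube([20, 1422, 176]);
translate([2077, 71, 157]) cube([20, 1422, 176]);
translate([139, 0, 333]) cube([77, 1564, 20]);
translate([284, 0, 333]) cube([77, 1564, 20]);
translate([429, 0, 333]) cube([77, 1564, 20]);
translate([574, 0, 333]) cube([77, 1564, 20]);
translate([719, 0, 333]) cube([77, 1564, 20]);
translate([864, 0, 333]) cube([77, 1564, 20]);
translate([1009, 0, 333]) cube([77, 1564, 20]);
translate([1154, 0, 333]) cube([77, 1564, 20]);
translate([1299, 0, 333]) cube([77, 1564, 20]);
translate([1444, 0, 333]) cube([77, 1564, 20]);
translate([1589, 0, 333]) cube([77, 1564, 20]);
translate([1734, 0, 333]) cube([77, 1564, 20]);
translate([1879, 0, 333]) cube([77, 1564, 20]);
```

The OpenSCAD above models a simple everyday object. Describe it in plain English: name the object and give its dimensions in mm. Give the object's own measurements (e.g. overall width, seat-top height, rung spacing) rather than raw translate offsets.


A bed frame 2097 mm long (x) by 1564 mm wide (y). Four 71×71 mm corner posts, 355 mm tall, at the corners of the footprint. Four rails of 20 mm thickness and 176 mm height run between adjacent posts with their undersides at z = 157 mm, their outer faces flush with the outside of the frame (the two x-running rails run between the posts' inner faces; the two y-running rails run between the posts' inner faces). 13 slats, each 77 mm wide (x) and 20 mm thick, lie across the top of the two x-running rails, running the full 1564 mm width of the frame in y; along x they sit between the end posts with a 68 mm gap after the −x posts and between neighbouring slats, leaving 70 mm before the +x posts.


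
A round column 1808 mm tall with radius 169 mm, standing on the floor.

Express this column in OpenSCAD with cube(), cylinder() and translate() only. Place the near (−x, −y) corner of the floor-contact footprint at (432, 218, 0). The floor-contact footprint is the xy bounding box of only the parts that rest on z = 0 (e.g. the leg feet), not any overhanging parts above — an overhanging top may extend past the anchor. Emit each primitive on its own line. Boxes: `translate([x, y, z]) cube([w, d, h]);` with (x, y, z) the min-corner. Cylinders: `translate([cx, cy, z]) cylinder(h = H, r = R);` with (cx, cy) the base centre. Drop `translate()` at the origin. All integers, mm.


translate([601, 387, 0]) cylinder(h = 1808, r = 169);


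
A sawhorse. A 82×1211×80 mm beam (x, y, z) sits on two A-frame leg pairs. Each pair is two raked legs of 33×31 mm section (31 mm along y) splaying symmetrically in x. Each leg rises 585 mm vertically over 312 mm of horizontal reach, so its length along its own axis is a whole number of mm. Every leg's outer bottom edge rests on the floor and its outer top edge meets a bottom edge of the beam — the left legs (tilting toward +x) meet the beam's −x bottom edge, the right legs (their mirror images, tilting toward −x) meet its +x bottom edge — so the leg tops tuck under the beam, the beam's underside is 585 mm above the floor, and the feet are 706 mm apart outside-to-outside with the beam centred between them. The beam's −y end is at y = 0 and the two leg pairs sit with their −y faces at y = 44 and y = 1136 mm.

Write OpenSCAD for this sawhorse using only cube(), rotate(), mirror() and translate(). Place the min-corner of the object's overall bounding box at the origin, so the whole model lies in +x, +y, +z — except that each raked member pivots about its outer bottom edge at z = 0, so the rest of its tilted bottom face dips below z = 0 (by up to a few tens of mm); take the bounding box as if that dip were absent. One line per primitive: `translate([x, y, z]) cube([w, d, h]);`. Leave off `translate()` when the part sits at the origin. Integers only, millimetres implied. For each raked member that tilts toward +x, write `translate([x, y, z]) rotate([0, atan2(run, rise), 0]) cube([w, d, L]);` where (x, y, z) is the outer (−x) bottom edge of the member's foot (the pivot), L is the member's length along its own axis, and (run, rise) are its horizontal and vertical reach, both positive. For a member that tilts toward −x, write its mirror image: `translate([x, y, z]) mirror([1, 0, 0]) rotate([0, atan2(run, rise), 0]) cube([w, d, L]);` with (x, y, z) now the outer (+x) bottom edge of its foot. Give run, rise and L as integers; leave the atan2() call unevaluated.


translate([312, 0, 585]) cube([82, 1211, 80]);
translate([0, 44, 0]) rotate([0, atan2(312, 585), 0]) cube([33, 31, 663]);
translate([706, 44, 0]) mirror([1, 0, 0]) rotate([0, atan2(312, 585), 0]) cube([33, 31, 663]);
translate([0, 1136, 0]) rotate([0, atan2(312, 585), 0]) cube([33, 31, 663]);
translate([706, 1136, 0]) mirror([1, 0, 0]) rotate([0, atan2(312, 585), 0]) cube([33, 31, 663]);


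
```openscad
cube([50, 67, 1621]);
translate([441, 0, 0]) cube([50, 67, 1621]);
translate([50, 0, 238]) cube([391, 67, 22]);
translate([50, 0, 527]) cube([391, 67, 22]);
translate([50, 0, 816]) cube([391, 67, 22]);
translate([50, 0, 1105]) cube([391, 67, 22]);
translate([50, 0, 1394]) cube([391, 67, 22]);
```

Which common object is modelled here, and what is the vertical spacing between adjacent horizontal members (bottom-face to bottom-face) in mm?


A ladder. The rung spacing is 289 mm.

Two tall 50×67 posts with 5 short bars between them — a ladder. Adjacent rungs sit at z = 238 and z = 527, so the spacing is 527 − 238 = 289 mm.


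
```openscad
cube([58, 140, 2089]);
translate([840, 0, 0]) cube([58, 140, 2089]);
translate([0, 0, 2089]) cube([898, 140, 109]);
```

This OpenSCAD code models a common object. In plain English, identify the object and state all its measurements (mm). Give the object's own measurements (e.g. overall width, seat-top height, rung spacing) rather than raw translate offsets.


A door frame. The clear opening is 782 mm wide and 2089 mm high. Two 58 mm wide jambs, 140 mm deep, stand either side of the opening from the floor to the top of the opening. A 109 mm thick head sits across the top of both jambs, spanning the full outside width of the frame.


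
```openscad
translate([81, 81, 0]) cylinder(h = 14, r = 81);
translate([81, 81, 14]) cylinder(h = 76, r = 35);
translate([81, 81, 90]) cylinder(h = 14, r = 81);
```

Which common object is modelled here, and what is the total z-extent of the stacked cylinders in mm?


A spool. The overall height is 104 mm.

Three coaxial cylinders, large–small–large — a spool. Two 14 mm flanges and a 76 mm core give 14 + 76 + 14 = 104 mm.


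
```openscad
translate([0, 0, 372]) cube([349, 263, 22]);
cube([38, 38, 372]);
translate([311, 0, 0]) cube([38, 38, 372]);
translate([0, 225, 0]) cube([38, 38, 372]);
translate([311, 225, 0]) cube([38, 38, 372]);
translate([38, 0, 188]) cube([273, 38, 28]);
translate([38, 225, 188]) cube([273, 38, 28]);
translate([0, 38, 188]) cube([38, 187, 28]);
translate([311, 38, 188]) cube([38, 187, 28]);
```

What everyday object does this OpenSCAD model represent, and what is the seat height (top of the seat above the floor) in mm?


A stool. The seat height is 394 mm.

A 349×263×22 slab at z = 372 on four corner posts — a stool. The seat top is 372 + 22 = 394 mm.


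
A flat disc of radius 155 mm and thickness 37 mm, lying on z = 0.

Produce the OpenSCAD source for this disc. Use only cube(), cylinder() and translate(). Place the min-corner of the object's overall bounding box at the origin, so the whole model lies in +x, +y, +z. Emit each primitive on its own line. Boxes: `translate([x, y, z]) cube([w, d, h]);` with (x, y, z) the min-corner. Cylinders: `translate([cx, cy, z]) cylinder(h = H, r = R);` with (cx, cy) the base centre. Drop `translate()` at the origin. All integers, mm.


translate([155, 155, 0]) cylinder(h = 37, r = 155);


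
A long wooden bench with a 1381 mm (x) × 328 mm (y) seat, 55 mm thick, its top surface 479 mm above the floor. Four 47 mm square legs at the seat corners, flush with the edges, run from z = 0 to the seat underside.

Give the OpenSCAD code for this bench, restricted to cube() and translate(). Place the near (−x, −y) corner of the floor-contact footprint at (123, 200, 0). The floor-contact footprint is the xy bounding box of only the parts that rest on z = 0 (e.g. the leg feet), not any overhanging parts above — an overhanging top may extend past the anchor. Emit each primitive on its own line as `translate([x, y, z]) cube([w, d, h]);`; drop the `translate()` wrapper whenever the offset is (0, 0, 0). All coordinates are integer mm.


// leg_h = 479 − 55 = 424
translate([123, 200, 424]) cube([1381, 328, 55]);
translate([123, 200, 0]) cube([47, 47, 424]);
translate([123, 481, 0]) cube([47, 47, 424]);
translate([1457, 200, 0]) cube([47, 47, 424]);
translate([1457, 481, 0]) cube([47, 47, 424]);


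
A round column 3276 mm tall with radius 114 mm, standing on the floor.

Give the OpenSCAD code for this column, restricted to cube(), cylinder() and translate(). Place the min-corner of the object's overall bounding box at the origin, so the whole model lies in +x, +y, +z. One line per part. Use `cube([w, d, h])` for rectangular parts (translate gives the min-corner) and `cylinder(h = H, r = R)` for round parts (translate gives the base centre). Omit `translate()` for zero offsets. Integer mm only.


translate([114, 114, 0]) cylinder(h = 3276, r = 114);


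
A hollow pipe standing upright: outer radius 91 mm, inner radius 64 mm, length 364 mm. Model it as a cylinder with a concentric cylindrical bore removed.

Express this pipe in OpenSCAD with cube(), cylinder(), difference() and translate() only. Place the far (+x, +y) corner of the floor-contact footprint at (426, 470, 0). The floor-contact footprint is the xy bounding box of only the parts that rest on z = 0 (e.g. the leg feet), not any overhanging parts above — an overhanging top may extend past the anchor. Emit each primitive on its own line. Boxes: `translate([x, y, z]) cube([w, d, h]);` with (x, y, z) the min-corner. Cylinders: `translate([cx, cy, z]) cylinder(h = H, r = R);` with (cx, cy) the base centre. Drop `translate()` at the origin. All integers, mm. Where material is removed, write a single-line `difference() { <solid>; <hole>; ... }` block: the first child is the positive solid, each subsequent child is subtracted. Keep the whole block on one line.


difference() { translate([335, 379, 0]) cylinder(h = 364, r = 91); translate([335, 379, 0]) cylinder(h = 364, r = 64); }


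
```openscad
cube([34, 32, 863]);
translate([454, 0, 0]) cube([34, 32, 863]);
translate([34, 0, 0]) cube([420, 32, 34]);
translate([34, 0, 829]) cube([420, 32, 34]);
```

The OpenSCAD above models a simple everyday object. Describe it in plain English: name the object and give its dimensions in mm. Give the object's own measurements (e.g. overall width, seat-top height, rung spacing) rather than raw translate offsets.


A rectangular picture frame lying in the x–z plane (depth along y). The opening is 420 mm wide (x) by 795 mm tall (z), surrounded by a border 34 mm wide on all four sides. The frame is 32 mm deep and is made of two full-height vertical stiles with two horizontal rails fitted between them.


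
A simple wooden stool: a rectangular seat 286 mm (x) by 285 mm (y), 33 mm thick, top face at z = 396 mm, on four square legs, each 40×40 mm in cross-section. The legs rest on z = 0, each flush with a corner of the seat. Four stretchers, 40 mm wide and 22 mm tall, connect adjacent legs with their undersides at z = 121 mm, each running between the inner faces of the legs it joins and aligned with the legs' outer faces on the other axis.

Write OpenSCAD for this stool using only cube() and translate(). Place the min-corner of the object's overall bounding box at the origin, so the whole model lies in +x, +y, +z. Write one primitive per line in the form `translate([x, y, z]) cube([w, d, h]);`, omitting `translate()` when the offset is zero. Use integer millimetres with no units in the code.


translate([0, 0, 363]) cube([286, 285, 33]);
cube([40, 40, 363]);
translate([246, 0, 0]) cube([40, 40, 363]);
translate([0, 245, 0]) cube([40, 40, 363]);
translate([246, 245, 0]) cube([40, 40, 363]);
translate([40, 0, 121]) cube([206, 40, 22]);
translate([40, 245, 121]) cube([206, 40, 22]);
translate([0, 40, 121]) cube([40, 205, 22]);
translate([246, 40, 121]) cube([40, 205, 22]);


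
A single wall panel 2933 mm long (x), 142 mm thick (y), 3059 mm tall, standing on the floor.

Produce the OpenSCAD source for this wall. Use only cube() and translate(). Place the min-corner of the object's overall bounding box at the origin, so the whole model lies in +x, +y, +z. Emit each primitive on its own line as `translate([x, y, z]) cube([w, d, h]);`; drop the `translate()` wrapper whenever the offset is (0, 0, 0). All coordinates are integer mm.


cube([2933, 142, 3059]);


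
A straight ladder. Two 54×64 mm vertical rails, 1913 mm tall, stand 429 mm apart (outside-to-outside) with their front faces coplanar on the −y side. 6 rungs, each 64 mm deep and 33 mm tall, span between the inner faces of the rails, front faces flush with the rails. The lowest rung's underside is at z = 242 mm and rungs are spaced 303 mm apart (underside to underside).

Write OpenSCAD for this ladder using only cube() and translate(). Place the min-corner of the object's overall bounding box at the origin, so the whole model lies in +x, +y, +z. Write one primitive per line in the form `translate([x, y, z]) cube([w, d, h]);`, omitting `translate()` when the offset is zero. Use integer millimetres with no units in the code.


// rung span = 429 - 2*54 = 321
// rung[k] z = 242 + k*303
cube([54, 64, 1913]);
translate([375, 0, 0]) cube([54, 64, 1913]);
translate([54, 0, 242]) cube([321, 64, 33]);
translate([54, 0, 545]) cube([321, 64, 33]);
translate([54, 0, 848]) cube([321, 64, 33]);
translate([54, 0, 1151]) cube([321, 64, 33]);
translate([54, 0, 1454]) cube([321, 64, 33]);
translate([54, 0, 1757]) cube([321, 64, 33]);


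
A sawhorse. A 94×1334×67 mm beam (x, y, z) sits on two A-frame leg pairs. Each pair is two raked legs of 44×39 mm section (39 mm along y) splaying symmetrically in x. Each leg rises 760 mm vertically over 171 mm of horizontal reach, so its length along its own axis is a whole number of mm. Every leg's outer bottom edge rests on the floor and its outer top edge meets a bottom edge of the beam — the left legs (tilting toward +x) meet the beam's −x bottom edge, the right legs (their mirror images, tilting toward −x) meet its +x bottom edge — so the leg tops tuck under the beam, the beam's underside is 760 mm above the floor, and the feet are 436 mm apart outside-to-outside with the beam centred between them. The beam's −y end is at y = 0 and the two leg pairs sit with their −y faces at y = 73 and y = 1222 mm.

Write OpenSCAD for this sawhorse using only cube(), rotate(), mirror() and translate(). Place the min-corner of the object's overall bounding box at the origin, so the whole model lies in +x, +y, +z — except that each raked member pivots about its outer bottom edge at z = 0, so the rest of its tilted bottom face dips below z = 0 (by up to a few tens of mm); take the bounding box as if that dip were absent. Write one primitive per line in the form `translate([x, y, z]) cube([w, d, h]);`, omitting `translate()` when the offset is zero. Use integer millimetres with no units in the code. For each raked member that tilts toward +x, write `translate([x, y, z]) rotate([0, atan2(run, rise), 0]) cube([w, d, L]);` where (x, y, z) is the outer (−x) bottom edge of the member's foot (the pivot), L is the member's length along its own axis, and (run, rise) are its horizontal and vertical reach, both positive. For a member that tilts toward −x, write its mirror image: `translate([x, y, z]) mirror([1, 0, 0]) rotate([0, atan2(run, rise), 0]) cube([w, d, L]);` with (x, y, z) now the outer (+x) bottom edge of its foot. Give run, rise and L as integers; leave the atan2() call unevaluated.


translate([171, 0, 760]) cube([94, 1334, 67]);
translate([0, 73, 0]) rotate([0, atan2(171, 760), 0]) cube([44, 39, 779]);
translate([436, 73, 0]) mirror([1, 0, 0]) rotate([0, atan2(171, 760), 0]) cube([44, 39, 779]);
translate([0, 1222, 0]) rotate([0, atan2(171, 760), 0]) cube([44, 39, 779]);
translate([436, 1222, 0]) mirror([1, 0, 0]) rotate([0, atan2(171, 760), 0]) cube([44, 39, 779]);


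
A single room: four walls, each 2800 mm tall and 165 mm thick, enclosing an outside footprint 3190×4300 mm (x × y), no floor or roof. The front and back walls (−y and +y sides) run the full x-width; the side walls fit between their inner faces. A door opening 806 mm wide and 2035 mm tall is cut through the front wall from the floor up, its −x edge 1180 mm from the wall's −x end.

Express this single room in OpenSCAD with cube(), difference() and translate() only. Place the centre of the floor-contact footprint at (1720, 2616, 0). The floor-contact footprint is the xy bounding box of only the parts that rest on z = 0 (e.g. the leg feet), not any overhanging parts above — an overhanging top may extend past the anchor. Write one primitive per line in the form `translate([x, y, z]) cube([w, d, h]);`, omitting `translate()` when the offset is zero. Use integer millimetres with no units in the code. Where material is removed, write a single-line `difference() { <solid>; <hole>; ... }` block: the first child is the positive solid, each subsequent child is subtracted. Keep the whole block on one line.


difference() { translate([125, 466, 0]) cube([3190, 165, 2800]); translate([1305, 466, 0]) cube([806, 165, 2035]); }
translate([125, 4601, 0]) cube([3190, 165, 2800]);
translate([125, 631, 0]) cube([165, 3970, 2800]);
translate([3150, 631, 0]) cube([165, 3970, 2800]);


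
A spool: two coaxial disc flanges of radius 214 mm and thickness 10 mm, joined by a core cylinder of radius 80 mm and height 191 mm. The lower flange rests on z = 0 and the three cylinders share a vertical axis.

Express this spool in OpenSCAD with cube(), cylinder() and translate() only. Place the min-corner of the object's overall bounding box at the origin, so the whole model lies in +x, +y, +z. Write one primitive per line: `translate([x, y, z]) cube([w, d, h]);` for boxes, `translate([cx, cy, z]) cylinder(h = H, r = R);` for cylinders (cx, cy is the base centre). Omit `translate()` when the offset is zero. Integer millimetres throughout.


translate([214, 214, 0]) cylinder(h = 10, r = 214);
translate([214, 214, 10]) cylinder(h = 191, r = 80);
translate([214, 214, 201]) cylinder(h = 10, r = 214);


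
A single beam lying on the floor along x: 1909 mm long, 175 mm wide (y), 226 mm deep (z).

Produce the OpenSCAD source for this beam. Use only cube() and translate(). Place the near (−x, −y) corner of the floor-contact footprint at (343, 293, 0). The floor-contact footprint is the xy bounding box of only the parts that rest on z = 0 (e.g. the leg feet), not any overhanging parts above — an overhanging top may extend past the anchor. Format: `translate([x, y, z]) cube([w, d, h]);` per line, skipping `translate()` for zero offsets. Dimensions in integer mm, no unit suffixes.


translate([343, 293, 0]) cube([1909, 175, 226]);


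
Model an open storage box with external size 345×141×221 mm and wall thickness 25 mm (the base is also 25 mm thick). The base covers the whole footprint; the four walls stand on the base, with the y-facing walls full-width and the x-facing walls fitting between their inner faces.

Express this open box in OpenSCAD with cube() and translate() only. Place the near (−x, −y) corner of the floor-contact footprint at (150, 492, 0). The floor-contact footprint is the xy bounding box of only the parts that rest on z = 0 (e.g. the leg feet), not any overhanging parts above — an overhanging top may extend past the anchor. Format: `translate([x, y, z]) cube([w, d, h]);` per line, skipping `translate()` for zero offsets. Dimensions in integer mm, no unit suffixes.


translate([150, 492, 0]) cube([345, 141, 25]);
translate([150, 492, 25]) cube([345, 25, 196]);
translate([150, 608, 25]) cube([345, 25, 196]);
translate([150, 517, 25]) cube([25, 91, 196]);
translate([470, 517, 25]) cube([25, 91, 196]);


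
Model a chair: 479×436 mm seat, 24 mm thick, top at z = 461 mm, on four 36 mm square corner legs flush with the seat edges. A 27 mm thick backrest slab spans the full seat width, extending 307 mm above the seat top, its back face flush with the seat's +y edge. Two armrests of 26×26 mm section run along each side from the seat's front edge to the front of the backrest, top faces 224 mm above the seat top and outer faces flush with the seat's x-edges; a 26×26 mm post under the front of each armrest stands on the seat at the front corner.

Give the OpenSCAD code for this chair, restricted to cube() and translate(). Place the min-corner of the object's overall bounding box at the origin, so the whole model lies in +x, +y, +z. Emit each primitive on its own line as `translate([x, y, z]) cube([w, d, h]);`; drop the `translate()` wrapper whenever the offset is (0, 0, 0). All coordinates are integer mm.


// leg_h = 461 - 24 = 437
// arm post h = 224 - 26 = 198
translate([0, 0, 437]) cube([479, 436, 24]);
cube([36, 36, 437]);
translate([443, 0, 0]) cube([36, 36, 437]);
translate([0, 400, 0]) cube([36, 36, 437]);
translate([443, 400, 0]) cube([36, 36, 437]);
translate([0, 409, 461]) cube([479, 27, 307]);
translate([0, 0, 659]) cube([26, 409, 26]);
translate([453, 0, 659]) cube([26, 409, 26]);
translate([0, 0, 461]) cube([26, 26, 198]);
translate([453, 0, 461]) cube([26, 26, 198]);


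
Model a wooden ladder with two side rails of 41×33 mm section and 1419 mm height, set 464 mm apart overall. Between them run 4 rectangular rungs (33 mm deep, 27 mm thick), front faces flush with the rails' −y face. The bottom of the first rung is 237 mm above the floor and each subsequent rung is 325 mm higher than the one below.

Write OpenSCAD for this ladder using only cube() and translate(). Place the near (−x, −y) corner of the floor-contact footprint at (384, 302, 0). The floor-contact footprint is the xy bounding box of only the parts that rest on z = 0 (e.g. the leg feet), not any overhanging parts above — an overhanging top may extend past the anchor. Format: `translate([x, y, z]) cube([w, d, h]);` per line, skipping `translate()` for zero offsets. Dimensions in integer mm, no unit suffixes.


// rung span = 464 - 2*41 = 382
// rung[k] z = 237 + k*325
translate([384, 302, 0]) cube([41, 33, 1419]);
translate([807, 302, 0]) cube([41, 33, 1419]);
translate([425, 302, 237]) cube([382, 33, 27]);
translate([425, 302, 562]) cube([382, 33, 27]);
translate([425, 302, 887]) cube([382, 33, 27]);
translate([425, 302, 1212]) cube([382, 33, 27]);


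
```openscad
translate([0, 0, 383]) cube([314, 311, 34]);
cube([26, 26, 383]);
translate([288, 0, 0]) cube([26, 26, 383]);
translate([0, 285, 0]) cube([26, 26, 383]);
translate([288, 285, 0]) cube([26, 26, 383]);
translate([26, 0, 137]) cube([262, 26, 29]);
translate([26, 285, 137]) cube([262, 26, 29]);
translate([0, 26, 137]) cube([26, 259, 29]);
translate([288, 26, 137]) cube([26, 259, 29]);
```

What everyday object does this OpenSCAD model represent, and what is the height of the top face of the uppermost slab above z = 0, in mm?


A stool. The seat height is 417 mm.

A 314×311×34 slab at z = 383 on four corner posts — a stool. The seat top is 383 + 34 = 417 mm.


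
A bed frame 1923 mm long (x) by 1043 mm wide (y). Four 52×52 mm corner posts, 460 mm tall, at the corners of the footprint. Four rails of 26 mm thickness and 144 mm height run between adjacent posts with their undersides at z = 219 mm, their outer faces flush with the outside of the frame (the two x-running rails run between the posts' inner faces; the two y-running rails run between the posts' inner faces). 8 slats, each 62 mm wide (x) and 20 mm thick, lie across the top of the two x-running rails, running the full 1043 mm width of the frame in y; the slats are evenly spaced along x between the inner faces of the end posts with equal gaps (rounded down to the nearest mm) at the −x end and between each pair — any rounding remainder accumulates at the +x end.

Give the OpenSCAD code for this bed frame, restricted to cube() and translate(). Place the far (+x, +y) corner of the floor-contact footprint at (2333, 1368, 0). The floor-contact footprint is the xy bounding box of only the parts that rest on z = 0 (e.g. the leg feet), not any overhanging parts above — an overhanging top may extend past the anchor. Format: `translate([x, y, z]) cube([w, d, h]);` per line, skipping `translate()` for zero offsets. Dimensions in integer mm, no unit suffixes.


translate([410, 325, 0]) cube([52, 52, 460]);
translate([410, 1316, 0]) cube([52, 52, 460]);
translate([2281, 325, 0]) cube([52, 52, 460]);
translate([2281, 1316, 0]) cube([52, 52, 460]);
translate([462, 325, 219]) cube([1819, 26, 144]);
translate([462, 1342, 219]) cube([1819, 26, 144]);
translate([410, 377, 219]) cube([26, 939, 144]);
translate([2307, 377, 219]) cube([26, 939, 144]);
translate([609, 325, 363]) cube([62, 1043, 20]);
translate([818, 325, 363]) cube([62, 1043, 20]);
translate([1027, 325, 363]) cube([62, 1043, 20]);
translate([1236, 325, 363]) cube([62, 1043, 20]);
translate([1445, 325, 363]) cube([62, 1043, 20]);
translate([1654, 325, 363]) cube([62, 1043, 20]);
translate([1863, 325, 363]) cube([62, 1043, 20]);
translate([2072, 325, 363]) cube([62, 1043, 20]);


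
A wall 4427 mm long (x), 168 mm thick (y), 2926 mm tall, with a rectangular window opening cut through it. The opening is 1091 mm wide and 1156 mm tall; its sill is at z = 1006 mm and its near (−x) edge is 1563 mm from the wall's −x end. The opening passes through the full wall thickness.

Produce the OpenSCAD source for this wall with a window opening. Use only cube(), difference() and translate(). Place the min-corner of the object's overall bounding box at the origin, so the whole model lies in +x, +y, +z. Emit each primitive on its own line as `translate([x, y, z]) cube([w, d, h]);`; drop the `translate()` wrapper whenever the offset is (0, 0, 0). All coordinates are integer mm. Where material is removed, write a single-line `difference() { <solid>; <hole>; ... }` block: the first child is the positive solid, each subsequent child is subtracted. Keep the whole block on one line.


difference() { cube([4427, 168, 2926]); translate([1563, 0, 1006]) cube([1091, 168, 1156]); }


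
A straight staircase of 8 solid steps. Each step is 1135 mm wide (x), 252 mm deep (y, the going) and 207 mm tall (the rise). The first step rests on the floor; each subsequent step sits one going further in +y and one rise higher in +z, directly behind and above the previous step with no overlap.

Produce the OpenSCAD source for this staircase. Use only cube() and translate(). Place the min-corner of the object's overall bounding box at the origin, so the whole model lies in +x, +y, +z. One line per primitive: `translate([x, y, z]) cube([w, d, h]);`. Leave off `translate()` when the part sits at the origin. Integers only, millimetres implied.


cube([1135, 252, 207]);
translate([0, 252, 207]) cube([1135, 252, 207]);
translate([0, 504, 414]) cube([1135, 252, 207]);
translate([0, 756, 621]) cube([1135, 252, 207]);
translate([0, 1008, 828]) cube([1135, 252, 207]);
translate([0, 1260, 1035]) cube([1135, 252, 207]);
translate([0, 1512, 1242]) cube([1135, 252, 207]);
translate([0, 1764, 1449]) cube([1135, 252, 207]);
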